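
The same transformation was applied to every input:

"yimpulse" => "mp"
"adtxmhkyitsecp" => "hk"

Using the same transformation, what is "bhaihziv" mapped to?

ai

The pattern: swap the front and back halves of the string, then keep only the last 2 characters.
For "bhaihziv", step one produces "hzivbhai"; step two turns that into "ai".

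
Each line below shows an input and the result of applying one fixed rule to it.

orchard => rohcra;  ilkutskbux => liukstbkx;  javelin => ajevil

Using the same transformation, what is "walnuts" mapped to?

awnltu

What's happening: swap each adjacent pair of characters (1↔2, 3↔4, ...), then delete the last character.
Applying both steps to "walnuts": "awnltus", then "awnltu".
(Check on "ilkutskbux": → "liukstbkxu" → "liukstbkx" ✓)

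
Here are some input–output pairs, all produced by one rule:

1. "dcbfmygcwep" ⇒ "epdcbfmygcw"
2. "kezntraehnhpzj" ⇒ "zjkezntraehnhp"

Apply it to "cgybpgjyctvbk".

What's happening: move the last 2 characters to the front (rotate right by 2).
On "cgybpgjyctvbk" that produces "bkcgybpgjyctv".

bkcgybpgjyctv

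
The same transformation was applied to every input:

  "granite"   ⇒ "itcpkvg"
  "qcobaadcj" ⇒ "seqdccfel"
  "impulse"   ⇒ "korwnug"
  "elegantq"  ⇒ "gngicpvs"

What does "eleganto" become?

Rule — shift every letter 2 places forward in the alphabet (wrapping around).
"eleganto" → "gngicpvq".

gngicpvq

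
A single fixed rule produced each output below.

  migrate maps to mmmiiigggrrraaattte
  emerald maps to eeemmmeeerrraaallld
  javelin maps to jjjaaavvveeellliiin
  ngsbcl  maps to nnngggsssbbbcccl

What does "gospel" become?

The pattern: repeat every character 3 times, then delete the last 2 characters.
Working it through for "gospel": intermediate "gggooossspppeeelll", final "gggooossspppeeel".

gggooossspppeeel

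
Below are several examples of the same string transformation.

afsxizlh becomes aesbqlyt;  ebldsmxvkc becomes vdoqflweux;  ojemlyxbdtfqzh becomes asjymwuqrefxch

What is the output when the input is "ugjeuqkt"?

mdjnxczn

In each case the input is transformed by: shift every letter 7 places backward in the alphabet (wrapping around), then reverse the string.
Applying that to "ugjeuqkt" gives "mdjnxczn".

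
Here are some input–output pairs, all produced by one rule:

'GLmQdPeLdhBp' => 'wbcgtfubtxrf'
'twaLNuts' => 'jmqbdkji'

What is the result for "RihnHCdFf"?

The transformation: shift every letter 10 places backward in the alphabet (wrapping around), then convert every letter to lowercase.
On "RihnHCdFf": the first step gives "HyxdXStVv", and the second then gives "hyxdxstvv".

hyxdxstvv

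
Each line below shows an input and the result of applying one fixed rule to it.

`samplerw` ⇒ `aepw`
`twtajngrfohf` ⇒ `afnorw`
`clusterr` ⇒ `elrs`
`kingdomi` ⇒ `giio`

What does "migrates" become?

irst

The pattern: keep every other character starting from the second (positions 2nd, 4th, 6th, ...), then sort the characters into alphabetical order.
"migrates" → "irts" → "irst".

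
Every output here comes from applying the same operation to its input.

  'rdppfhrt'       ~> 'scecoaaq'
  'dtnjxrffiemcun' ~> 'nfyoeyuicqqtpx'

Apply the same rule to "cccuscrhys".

sjdnnnfdnc

What's happening: move the last 3 characters to the front (rotate right by 3), then shift every letter 11 places forward in the alphabet (wrapping around).
Working it through for "cccuscrhys": intermediate "hyscccuscr", final "sjdnnnfdnc".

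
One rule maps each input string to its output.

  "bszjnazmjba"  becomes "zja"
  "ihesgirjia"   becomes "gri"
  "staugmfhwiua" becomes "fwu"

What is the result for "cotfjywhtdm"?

The pattern: keep every other character starting from the first (positions 1st, 3rd, 5th, ...), then keep only the last 3 characters.
Working it through for "cotfjywhtdm": intermediate "ctjwtm", final "wtm".

wtm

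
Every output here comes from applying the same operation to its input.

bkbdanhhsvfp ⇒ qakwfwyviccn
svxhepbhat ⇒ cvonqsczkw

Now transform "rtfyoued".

Rule — shift every letter 5 places backward in the alphabet (wrapping around), then move the last 3 characters to the front (rotate right by 3).
For "rtfyoued", step one produces "moatjpzy"; step two turns that into "pzymoatj".
(Check on "bkbdanhhsvfp": → "wfwyviccnqak" → "qakwfwyviccn" ✓)

pzymoatj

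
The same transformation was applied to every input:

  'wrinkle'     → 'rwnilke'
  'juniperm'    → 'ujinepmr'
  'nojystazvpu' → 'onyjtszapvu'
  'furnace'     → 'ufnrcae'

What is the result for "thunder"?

htnuedr

The pattern: swap each adjacent pair of characters (1↔2, 3↔4, ...).
"thunder" → "htnuedr".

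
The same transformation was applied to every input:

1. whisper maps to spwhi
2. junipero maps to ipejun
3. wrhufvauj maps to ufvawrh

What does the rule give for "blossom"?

ssblo

The transformation: delete the last 2 characters, then move the first 3 characters to the end (rotate left by 3).
On "blossom" that produces "ssblo".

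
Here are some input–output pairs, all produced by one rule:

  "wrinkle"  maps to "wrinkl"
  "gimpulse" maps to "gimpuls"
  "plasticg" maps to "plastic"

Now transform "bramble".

What's happening: delete the last character.
Doing the same to "bramble": "brambl".

brambl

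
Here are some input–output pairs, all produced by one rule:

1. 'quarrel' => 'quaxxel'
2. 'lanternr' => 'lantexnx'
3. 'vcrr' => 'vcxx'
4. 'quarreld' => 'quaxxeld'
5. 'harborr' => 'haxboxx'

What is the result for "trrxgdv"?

txxxgdv

Each output is the input with this applied: replace every "r" with "x".
Applying that to "trrxgdv" gives "txxxgdv".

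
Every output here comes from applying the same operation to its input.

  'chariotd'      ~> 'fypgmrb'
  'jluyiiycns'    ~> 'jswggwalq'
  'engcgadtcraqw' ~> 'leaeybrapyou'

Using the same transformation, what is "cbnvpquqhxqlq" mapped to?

zltnosofvojo

Rule — delete the first character, then shift every letter 2 places backward in the alphabet (wrapping around).
Applying that to "cbnvpquqhxqlq" gives "zltnosofvojo".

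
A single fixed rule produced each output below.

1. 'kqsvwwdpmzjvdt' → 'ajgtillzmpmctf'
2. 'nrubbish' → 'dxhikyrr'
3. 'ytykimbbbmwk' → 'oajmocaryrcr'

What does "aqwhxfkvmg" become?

What's happening: shift every letter 10 places backward in the alphabet (wrapping around), then take characters alternately from the front and the back (1st, last, 2nd, 2nd-last, ...).
For "aqwhxfkvmg" the result is "qwgcmlxanv".
(Check on "nrubbish": → "dhkrryix" → "dxhikyrr" ✓)

qwgcmlxanv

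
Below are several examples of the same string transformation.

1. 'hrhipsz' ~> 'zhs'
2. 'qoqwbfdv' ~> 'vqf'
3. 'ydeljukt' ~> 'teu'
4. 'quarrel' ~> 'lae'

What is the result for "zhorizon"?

The rule is to move the last character to the front, then keep one character in every 3, starting at position 1 (positions 1st, 4th, 7th, ...).
For "zhorizon", step one produces "nzhorizo"; step two turns that into "noz".
(Check on "quarrel": → "lquarre" → "lae" ✓)

noz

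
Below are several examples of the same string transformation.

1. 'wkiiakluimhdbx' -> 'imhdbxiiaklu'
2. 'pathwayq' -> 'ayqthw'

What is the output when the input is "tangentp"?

Each output is the input with this applied: delete the first 2 characters, then swap the front and back halves of the string.
Working it through for "tangentp": intermediate "ngentp", final "ntpnge".
(Check on "wkiiakluimhdbx": → "iiakluimhdbx" → "imhdbxiiaklu" ✓)

ntpnge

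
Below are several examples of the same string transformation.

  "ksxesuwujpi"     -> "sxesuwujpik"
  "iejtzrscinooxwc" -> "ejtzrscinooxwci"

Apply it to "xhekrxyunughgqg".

hekrxyunughgqgx

The pattern: move the first character to the end.
For "xhekrxyunughgqg" the result is "hekrxyunughgqgx".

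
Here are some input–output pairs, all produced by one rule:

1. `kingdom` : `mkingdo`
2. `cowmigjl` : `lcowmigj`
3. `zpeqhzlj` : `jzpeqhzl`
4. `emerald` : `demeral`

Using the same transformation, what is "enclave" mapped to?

In each case the input is transformed by: move the last character to the front.
So "enclave" becomes "eenclav".

eenclav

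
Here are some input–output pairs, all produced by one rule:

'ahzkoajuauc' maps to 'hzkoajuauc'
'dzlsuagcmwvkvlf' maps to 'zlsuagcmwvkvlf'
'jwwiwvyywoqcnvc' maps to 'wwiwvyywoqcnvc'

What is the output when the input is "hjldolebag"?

jldolebag

The pattern: delete the first character.
On "hjldolebag" that produces "jldolebag".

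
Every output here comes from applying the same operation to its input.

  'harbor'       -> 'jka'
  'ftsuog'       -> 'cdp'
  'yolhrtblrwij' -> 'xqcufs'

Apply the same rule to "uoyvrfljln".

xeosw

In each case the input is transformed by: keep every other character starting from the second (positions 2nd, 4th, 6th, ...), then shift every letter 9 places forward in the alphabet (wrapping around).
"uoyvrfljln" → "ovfjn" → "xeosw".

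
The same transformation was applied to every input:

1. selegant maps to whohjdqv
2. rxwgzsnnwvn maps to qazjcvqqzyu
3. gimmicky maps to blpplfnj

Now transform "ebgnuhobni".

lejqxkreqh

What's happening: shift every letter 3 places forward in the alphabet (wrapping around), then swap the first and last characters.
For "ebgnuhobni", step one produces "hejqxkreql"; step two turns that into "lejqxkreqh".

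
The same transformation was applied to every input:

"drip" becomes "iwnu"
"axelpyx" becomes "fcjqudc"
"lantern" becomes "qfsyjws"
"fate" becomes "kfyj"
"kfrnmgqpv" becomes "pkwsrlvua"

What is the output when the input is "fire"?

What's happening: shift every letter 5 places forward in the alphabet (wrapping around).
On "fire" that produces "knwj".

knwj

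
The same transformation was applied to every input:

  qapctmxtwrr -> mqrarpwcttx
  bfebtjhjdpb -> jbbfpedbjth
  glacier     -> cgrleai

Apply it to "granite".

ngertai

In each case the input is transformed by: take characters alternately from the front and the back (1st, last, 2nd, 2nd-last, ...), then move the last character to the front.
On "granite": the first step gives "gertain", and the second then gives "ngertai".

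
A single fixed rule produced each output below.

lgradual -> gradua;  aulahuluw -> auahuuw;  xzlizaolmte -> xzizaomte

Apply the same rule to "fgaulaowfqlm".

fgauaowfqm

Rule — remove every "l".
Applying that to "fgaulaowfqlm" gives "fgauaowfqm".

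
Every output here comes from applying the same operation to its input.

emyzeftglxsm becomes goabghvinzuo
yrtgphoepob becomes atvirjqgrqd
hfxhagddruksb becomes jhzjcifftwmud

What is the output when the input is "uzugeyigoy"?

wbwigakiqa

What's happening: shift every letter 2 places forward in the alphabet (wrapping around).
Applying that to "uzugeyigoy" gives "wbwigakiqa".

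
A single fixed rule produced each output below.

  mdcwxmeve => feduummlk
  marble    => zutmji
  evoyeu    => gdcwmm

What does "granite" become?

bzvqomi

Rule — sort the characters into reverse alphabetical order, then shift every letter 8 places forward in the alphabet (wrapping around).
For "granite" the result is "bzvqomi".
(Check on "evoyeu": → "yvuoee" → "gdcwmm" ✓)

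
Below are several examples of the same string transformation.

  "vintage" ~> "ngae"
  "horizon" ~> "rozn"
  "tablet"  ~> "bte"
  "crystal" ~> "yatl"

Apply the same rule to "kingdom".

nodm

The rule is to swap each adjacent pair of characters (1↔2, 3↔4, ...), then delete the first 3 characters.
On "kingdom": the first step gives "ikgnodm", and the second then gives "nodm".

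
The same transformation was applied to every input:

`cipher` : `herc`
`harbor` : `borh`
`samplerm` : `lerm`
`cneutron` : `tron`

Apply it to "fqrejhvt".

jhvt

In each case the input is transformed by: swap the front and back halves of the string, then keep only the first 4 characters.
Applying both steps to "fqrejhvt": "jhvtfqre", then "jhvt".
(Check on "cneutron": → "troncneu" → "tron" ✓)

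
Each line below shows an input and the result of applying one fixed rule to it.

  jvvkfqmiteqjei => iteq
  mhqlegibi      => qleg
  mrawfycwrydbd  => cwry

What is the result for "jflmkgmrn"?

What's happening: delete the last 3 characters, then keep only the last 4 characters.
Starting from "jflmkgmrn": after the first operation, "jflmkg"; after the second, "lmkg".

lmkg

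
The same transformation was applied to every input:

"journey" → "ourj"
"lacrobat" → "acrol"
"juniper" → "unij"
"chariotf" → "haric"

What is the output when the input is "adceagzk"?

Looking at the pairs, the operation is to delete the last 3 characters, then move the first character to the end.
"adceagzk" → "adcea" → "dceaa".

dceaa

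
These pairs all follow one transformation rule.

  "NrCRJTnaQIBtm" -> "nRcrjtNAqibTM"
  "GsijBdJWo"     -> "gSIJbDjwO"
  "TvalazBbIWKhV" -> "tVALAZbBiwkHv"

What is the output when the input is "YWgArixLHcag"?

ywGaRIXlhCAG

What's happening: flip the case of every letter.
Doing the same to "YWgArixLHcag": "ywGaRIXlhCAG".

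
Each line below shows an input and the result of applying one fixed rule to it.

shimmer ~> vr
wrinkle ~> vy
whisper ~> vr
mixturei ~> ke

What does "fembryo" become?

zl

The pattern: keep one character in every 3, starting at position 3 (positions 3rd, 6th, 9th, ...), then shift every letter 13 places forward in the alphabet (wrapping around) — i.e. ROT13.
Applying both steps to "fembryo": "my", then "zl".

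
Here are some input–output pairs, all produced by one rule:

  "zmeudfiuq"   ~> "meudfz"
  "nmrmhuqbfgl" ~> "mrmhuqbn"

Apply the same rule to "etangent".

tange

Looking at the pairs, the operation is to delete the last 3 characters, then move the first character to the end.
"etangent" → "etang" → "tange".
(Check on "zmeudfiuq": → "zmeudf" → "meudfz" ✓)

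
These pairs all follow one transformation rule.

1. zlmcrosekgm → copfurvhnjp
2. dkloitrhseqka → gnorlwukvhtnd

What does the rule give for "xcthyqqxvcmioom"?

What's happening: shift every letter 3 places forward in the alphabet (wrapping around).
So "xcthyqqxvcmioom" becomes "afwkbttayfplrrp".

afwkbttayfplrrp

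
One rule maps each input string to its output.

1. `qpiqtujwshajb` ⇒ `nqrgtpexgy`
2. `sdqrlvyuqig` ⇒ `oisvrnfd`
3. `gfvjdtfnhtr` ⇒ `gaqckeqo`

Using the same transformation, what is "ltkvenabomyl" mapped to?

sbkxyljvi

The pattern: delete the first 3 characters, then shift every letter 3 places backward in the alphabet (wrapping around).
Starting from "ltkvenabomyl": after the first operation, "venabomyl"; after the second, "sbkxyljvi".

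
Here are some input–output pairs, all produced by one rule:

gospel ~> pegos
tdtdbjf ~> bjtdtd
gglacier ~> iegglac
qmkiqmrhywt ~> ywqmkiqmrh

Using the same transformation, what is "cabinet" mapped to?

necabi

The transformation: delete the last character, then move the last 2 characters to the front (rotate right by 2).
For "cabinet", step one produces "cabine"; step two turns that into "necabi".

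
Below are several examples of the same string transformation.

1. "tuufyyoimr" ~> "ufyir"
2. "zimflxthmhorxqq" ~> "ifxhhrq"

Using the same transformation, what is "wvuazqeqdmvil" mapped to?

The rule is to keep every other character starting from the second (positions 2nd, 4th, 6th, ...).
On "wvuazqeqdmvil" that produces "vaqqmi".

vaqqmi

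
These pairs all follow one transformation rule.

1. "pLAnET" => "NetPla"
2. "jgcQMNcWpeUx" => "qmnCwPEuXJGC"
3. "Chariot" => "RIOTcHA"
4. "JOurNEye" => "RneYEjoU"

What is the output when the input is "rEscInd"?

In each case the input is transformed by: flip the case of every letter, then move the first 3 characters to the end (rotate left by 3).
Applying both steps to "rEscInd": "ReSCiND", then "CiNDReS".

CiNDReS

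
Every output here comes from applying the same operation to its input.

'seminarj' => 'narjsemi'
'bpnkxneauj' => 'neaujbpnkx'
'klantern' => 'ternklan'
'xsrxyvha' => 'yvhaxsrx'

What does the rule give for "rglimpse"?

Each output is the input with this applied: swap the front and back halves of the string.
Applying that to "rglimpse" gives "mpsergli".

mpsergli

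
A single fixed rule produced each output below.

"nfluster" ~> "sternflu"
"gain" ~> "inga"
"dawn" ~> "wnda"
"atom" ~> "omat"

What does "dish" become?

shdi

The transformation: swap the front and back halves of the string.
On "dish" that produces "shdi".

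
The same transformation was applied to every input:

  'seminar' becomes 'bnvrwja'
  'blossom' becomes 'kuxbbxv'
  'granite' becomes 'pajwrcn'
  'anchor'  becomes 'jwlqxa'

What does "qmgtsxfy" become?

The transformation: shift every letter 9 places forward in the alphabet (wrapping around).
On "qmgtsxfy" that produces "zvpcbgoh".

zvpcbgoh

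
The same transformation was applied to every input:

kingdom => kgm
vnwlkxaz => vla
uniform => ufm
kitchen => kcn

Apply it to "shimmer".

smr

The pattern: keep one character in every 3, starting at position 1 (positions 1st, 4th, 7th, ...).
On "shimmer" that produces "smr".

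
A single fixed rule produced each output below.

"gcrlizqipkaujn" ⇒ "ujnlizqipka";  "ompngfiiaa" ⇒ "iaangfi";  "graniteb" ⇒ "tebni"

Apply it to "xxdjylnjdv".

The pattern: delete the first 3 characters, then move the last 3 characters to the front (rotate right by 3).
For "xxdjylnjdv", step one produces "jylnjdv"; step two turns that into "jdvjyln".
(Check on "gcrlizqipkaujn": → "lizqipkaujn" → "ujnlizqipka" ✓)

jdvjyln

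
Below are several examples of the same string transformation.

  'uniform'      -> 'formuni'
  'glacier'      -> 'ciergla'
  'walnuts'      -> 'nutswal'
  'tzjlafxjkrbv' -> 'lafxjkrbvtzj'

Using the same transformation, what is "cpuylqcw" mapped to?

ylqcwcpu

What's happening: move the first 3 characters to the end (rotate left by 3).
For "cpuylqcw" the result is "ylqcwcpu".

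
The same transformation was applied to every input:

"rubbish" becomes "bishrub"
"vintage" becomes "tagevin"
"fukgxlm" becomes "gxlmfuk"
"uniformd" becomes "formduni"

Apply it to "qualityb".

The rule is to move the first 3 characters to the end (rotate left by 3).
On "qualityb" that produces "litybqua".

litybqua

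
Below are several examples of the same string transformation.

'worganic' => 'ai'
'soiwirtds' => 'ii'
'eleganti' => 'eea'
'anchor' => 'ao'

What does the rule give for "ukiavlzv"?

ui

Looking at the pairs, the operation is to keep every other character starting from the first (positions 1st, 3rd, 5th, ...), then keep only the vowels.
On "ukiavlzv": the first step gives "uivz", and the second then gives "ui".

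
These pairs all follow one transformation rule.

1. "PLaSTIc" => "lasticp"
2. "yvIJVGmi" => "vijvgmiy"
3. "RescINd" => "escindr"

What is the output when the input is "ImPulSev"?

mpulsevi

The transformation: move the first character to the end, then convert every letter to lowercase.
Applying both steps to "ImPulSev": "mPulSevI", then "mpulsevi".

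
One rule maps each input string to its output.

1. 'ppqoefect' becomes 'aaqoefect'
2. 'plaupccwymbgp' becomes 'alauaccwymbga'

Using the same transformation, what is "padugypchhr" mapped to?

In each case the input is transformed by: replace every "p" with "a".
For "padugypchhr" the result is "aadugyachhr".

aadugyachhr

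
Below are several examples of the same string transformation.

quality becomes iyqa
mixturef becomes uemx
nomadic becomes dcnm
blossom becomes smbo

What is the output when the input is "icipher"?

Rule — keep every other character starting from the first (positions 1st, 3rd, 5th, ...), then move the last 2 characters to the front (rotate right by 2).
"icipher" → "iihr" → "hrii".

hrii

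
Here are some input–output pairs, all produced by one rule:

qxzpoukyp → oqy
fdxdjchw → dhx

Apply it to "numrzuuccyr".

cruz

Looking at the pairs, the operation is to sort the characters into alphabetical order, then keep one character in every 3, starting at position 2 (positions 2nd, 5th, 8th, ...).
Applying both steps to "numrzuuccyr": "ccmnrruuuyz", then "cruz".
(Check on "fdxdjchw": → "cddfhjwx" → "dhx" ✓)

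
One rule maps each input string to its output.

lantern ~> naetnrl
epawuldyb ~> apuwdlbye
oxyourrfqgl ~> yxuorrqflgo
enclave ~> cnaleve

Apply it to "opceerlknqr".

cpeelrnkrqo

The rule is to move the first character to the end, then swap each adjacent pair of characters (1↔2, 3↔4, ...).
Applying both steps to "opceerlknqr": "pceerlknqro", then "cpeelrnkrqo".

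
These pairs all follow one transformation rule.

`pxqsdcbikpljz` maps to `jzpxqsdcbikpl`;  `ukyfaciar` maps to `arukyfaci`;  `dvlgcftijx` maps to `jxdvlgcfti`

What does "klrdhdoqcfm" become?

Looking at the pairs, the operation is to move the last 2 characters to the front (rotate right by 2).
On "klrdhdoqcfm" that produces "fmklrdhdoqc".

fmklrdhdoqc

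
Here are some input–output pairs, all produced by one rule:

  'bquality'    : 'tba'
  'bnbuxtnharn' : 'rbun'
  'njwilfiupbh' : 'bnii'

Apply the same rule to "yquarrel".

What's happening: keep one character in every 3, starting at position 1 (positions 1st, 4th, 7th, ...), then move the last character to the front.
On "yquarrel" that produces "eya".

eya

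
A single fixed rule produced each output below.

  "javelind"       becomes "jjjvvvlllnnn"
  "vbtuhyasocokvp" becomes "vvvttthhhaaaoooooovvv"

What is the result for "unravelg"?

In each case the input is transformed by: keep every other character starting from the first (positions 1st, 3rd, 5th, ...), then repeat every character 3 times.
For "unravelg", step one produces "urvl"; step two turns that into "uuurrrvvvlll".

uuurrrvvvlll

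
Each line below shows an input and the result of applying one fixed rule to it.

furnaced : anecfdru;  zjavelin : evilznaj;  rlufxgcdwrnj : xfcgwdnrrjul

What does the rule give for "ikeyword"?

The rule is to move the first 3 characters to the end (rotate left by 3), then swap each adjacent pair of characters (1↔2, 3↔4, ...).
On "ikeyword": the first step gives "ywordike", and the second then gives "wyroidek".

wyroidek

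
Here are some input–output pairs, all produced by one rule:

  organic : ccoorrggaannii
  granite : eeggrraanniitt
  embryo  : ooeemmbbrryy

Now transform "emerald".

Looking at the pairs, the operation is to move the last character to the front, then double every character.
So "emerald" becomes "ddeemmeerraall".

ddeemmeerraall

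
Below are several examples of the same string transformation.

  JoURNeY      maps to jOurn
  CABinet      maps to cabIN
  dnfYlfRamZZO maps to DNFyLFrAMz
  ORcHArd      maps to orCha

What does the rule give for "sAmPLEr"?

What's happening: delete the last 2 characters, then flip the case of every letter.
Working it through for "sAmPLEr": intermediate "sAmPL", final "SaMpl".

SaMpl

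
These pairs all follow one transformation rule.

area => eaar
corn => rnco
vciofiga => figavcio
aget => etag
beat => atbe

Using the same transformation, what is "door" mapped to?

The rule is to swap the front and back halves of the string.
So "door" becomes "ordo".

ordo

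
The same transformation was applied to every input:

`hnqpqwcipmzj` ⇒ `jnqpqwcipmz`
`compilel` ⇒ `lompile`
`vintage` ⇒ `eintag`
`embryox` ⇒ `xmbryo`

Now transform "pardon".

The pattern: delete the first character, then move the last character to the front.
Starting from "pardon": after the first operation, "ardon"; after the second, "nardo".

nardo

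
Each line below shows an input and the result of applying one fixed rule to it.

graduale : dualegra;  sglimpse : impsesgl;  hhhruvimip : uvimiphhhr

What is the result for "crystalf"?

The rule is to swap the front and back halves of the string, then move the last character to the front.
On "crystalf": the first step gives "talfcrys", and the second then gives "stalfcry".

stalfcry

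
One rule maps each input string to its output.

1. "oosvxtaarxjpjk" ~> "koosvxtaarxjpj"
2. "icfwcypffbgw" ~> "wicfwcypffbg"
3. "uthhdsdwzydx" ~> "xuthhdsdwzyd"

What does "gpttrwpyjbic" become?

In each case the input is transformed by: move the last character to the front.
Doing the same to "gpttrwpyjbic": "cgpttrwpyjbi".

cgpttrwpyjbi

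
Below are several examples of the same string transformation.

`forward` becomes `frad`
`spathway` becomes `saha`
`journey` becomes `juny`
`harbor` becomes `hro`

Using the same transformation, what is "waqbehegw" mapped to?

Rule — keep every other character starting from the first (positions 1st, 3rd, 5th, ...).
Doing the same to "waqbehegw": "wqeew".

wqeew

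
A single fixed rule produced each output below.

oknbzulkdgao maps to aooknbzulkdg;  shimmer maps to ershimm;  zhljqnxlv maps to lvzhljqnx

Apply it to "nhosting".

ngnhosti

The pattern: move the last 2 characters to the front (rotate right by 2).
Doing the same to "nhosting": "ngnhosti".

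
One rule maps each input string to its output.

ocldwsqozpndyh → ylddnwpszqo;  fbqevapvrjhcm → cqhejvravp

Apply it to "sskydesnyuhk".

hkuyydnes

Looking at the pairs, the operation is to take characters alternately from the front and the back (1st, last, 2nd, 2nd-last, ...), then delete the first 3 characters.
For "sskydesnyuhk", step one produces "skshkuyydnes"; step two turns that into "hkuyydnes".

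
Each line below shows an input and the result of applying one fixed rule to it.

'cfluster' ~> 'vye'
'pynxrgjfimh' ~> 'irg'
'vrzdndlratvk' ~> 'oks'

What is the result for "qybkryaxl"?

jru

Looking at the pairs, the operation is to shift every letter 7 places backward in the alphabet (wrapping around), then keep only the first 3 characters.
On "qybkryaxl": the first step gives "jrudkrtqe", and the second then gives "jru".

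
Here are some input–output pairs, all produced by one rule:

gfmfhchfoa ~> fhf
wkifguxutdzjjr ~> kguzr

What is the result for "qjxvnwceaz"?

In each case the input is transformed by: keep one character in every 3, starting at position 2 (positions 2nd, 5th, 8th, ...).
So "qjxvnwceaz" becomes "jne".

jne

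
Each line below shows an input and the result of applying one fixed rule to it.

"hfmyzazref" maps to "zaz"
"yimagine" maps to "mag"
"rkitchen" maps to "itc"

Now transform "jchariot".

Looking at the pairs, the operation is to delete the last 3 characters, then keep only the last 3 characters.
Starting from "jchariot": after the first operation, "jchar"; after the second, "har".
(Check on "hfmyzazref": → "hfmyzaz" → "zaz" ✓)

har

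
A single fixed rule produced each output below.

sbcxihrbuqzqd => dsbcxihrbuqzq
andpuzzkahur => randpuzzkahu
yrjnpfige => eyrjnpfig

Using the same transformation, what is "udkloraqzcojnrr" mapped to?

What's happening: move the last character to the front.
Doing the same to "udkloraqzcojnrr": "rudkloraqzcojnr".

rudkloraqzcojnr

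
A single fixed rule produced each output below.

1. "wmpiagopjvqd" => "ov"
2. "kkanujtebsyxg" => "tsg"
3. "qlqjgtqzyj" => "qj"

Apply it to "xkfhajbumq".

Looking at the pairs, the operation is to keep one character in every 3, starting at position 1 (positions 1st, 4th, 7th, ...), then delete the first 2 characters.
Applying both steps to "xkfhajbumq": "xhbq", then "bq".

bq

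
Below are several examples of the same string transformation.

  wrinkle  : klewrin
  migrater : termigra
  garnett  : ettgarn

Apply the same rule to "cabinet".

netcabi

Looking at the pairs, the operation is to move the last 3 characters to the front (rotate right by 3).
Doing the same to "cabinet": "netcabi".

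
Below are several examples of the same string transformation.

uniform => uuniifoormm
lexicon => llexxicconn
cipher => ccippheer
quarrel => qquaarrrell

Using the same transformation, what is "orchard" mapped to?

oorcchaardd

The transformation: repeat every character 3 times, then keep every other character starting from the first (positions 1st, 3rd, 5th, ...).
"orchard" → "ooorrrccchhhaaarrrddd" → "oorcchaardd".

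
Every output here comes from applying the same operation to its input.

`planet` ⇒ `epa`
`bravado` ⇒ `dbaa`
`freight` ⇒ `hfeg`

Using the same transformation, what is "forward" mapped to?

rfra

In each case the input is transformed by: move the last 2 characters to the front (rotate right by 2), then keep every other character starting from the first (positions 1st, 3rd, 5th, ...).
Working it through for "forward": intermediate "rdforwa", final "rfra".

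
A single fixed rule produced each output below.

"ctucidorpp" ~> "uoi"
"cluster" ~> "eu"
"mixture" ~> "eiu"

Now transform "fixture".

eiu

Looking at the pairs, the operation is to take characters alternately from the front and the back (1st, last, 2nd, 2nd-last, ...), then keep only the vowels.
For "fixture", step one produces "feirxut"; step two turns that into "eiu".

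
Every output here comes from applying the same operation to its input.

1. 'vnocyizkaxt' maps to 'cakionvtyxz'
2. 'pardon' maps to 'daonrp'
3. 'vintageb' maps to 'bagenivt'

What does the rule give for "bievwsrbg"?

Looking at the pairs, the operation is to sort the characters into alphabetical order, then swap each adjacent pair of characters (1↔2, 3↔4, ...).
For "bievwsrbg" the result is "bbgerivsw".

bbgerivsw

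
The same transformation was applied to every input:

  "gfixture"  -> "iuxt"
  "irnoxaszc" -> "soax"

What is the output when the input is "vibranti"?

bnra

Looking at the pairs, the operation is to take characters alternately from the front and the back (1st, last, 2nd, 2nd-last, ...), then keep only the last 4 characters.
For "vibranti", step one produces "viitbnra"; step two turns that into "bnra".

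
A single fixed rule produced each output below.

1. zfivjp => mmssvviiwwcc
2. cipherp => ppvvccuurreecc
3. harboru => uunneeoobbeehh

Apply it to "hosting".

uubbffggvvaatt

The rule is to shift every letter 13 places forward in the alphabet (wrapping around) — i.e. ROT13, then double every character.
On "hosting": the first step gives "ubfgvat", and the second then gives "uubbffggvvaatt".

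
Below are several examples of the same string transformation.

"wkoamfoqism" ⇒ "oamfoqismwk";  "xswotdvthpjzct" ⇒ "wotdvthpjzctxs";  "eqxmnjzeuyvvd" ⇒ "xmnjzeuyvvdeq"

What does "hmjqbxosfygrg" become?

jqbxosfygrghm

The transformation: move the first 2 characters to the end (rotate left by 2).
For "hmjqbxosfygrg" the result is "jqbxosfygrghm".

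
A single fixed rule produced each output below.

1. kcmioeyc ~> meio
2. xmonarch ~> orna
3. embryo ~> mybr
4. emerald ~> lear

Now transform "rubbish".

sbib

The transformation: take characters alternately from the front and the back (1st, last, 2nd, 2nd-last, ...), then keep only the last 4 characters.
Starting from "rubbish": after the first operation, "rhusbib"; after the second, "sbib".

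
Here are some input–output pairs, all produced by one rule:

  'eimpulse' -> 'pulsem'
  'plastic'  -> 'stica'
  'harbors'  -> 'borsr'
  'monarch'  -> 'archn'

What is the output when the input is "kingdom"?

gdomn

What's happening: delete the first 2 characters, then move the first character to the end.
On "kingdom" that produces "gdomn".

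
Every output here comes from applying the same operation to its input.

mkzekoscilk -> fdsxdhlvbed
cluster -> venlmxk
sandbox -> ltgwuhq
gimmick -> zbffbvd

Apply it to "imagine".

Looking at the pairs, the operation is to shift every letter 7 places backward in the alphabet (wrapping around).
For "imagine" the result is "bftzbgx".

bftzbgx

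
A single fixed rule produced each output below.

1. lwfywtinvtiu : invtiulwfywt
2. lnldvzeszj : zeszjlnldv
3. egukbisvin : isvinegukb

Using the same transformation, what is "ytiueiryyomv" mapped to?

ryyomvytiuei

Each output is the input with this applied: swap the front and back halves of the string.
On "ytiueiryyomv" that produces "ryyomvytiuei".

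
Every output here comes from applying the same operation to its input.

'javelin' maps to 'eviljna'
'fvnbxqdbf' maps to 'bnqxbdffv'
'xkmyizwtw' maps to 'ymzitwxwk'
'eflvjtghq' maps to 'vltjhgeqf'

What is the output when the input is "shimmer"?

Each output is the input with this applied: move the first 2 characters to the end (rotate left by 2), then swap each adjacent pair of characters (1↔2, 3↔4, ...).
Working it through for "shimmer": intermediate "immersh", final "miemsrh".

miemsrh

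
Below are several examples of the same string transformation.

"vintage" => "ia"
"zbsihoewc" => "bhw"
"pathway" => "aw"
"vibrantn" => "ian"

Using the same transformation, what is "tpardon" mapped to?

pd

In each case the input is transformed by: keep one character in every 3, starting at position 2 (positions 2nd, 5th, 8th, ...).
Doing the same to "tpardon": "pd".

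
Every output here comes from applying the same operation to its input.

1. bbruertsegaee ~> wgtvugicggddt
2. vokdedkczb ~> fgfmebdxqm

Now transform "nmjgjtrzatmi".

ilvtbcvokpol

The rule is to move the first 3 characters to the end (rotate left by 3), then shift every letter 2 places forward in the alphabet (wrapping around).
For "nmjgjtrzatmi", step one produces "gjtrzatminmj"; step two turns that into "ilvtbcvokpol".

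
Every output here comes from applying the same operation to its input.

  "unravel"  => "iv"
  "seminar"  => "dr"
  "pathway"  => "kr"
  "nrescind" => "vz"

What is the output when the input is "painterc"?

zv

Each output is the input with this applied: shift every letter 9 places backward in the alphabet (wrapping around), then keep one character in every 3, starting at position 3 (positions 3rd, 6th, 9th, ...).
Applying both steps to "painterc": "grzekvit", then "zv".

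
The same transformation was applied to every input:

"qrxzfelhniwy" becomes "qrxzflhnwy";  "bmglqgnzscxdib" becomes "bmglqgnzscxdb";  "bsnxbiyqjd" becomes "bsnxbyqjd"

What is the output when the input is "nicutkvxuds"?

nctkvxds

What's happening: remove every vowel.
"nicutkvxuds" → "nctkvxds".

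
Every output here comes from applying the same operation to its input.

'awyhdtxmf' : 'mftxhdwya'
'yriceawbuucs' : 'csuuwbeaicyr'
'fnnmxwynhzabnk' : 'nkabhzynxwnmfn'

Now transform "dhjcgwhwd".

wdwhcghjd

Rule — reverse the string, then swap each adjacent pair of characters (1↔2, 3↔4, ...).
Doing the same to "dhjcgwhwd": "wdwhcghjd".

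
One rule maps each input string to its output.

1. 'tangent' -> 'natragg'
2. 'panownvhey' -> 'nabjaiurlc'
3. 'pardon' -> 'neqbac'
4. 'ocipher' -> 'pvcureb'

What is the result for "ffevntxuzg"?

sriagkhmts

The rule is to shift every letter 13 places forward in the alphabet (wrapping around) — i.e. ROT13, then move the first character to the end.
"ffevntxuzg" → "ssriagkhmt" → "sriagkhmts".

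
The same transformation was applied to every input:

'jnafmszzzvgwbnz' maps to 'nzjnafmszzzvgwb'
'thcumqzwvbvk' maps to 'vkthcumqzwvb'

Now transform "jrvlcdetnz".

Looking at the pairs, the operation is to move the last 2 characters to the front (rotate right by 2).
"jrvlcdetnz" → "nzjrvlcdet".

nzjrvlcdet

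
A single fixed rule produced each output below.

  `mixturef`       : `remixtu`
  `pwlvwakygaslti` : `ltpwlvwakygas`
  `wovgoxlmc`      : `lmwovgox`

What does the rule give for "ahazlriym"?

Looking at the pairs, the operation is to delete the last character, then move the last 2 characters to the front (rotate right by 2).
For "ahazlriym", step one produces "ahazlriy"; step two turns that into "iyahazlr".
(Check on "mixturef": → "mixture" → "remixtu" ✓)

iyahazlr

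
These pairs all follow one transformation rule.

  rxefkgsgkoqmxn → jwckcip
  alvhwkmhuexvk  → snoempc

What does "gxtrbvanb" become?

What's happening: shift every letter 8 places backward in the alphabet (wrapping around), then keep every other character starting from the first (positions 1st, 3rd, 5th, ...).
So "gxtrbvanb" becomes "yltst".

yltst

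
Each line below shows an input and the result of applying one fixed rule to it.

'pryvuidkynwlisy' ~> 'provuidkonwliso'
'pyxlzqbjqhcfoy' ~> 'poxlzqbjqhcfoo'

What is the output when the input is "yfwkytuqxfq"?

Rule — replace every "y" with "o".
Applying that to "yfwkytuqxfq" gives "ofwkotuqxfq".

ofwkotuqxfq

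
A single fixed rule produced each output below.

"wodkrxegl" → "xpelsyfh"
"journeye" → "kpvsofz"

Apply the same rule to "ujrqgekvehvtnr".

The transformation: delete the last character, then shift every letter 1 place forward in the alphabet (wrapping around).
For "ujrqgekvehvtnr", step one produces "ujrqgekvehvtn"; step two turns that into "vksrhflwfiwuo".

vksrhflwfiwuo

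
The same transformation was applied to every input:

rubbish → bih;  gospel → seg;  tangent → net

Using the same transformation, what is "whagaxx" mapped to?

aax

Looking at the pairs, the operation is to move the first character to the end, then keep every other character starting from the second (positions 2nd, 4th, 6th, ...).
For "whagaxx", step one produces "hagaxxw"; step two turns that into "aax".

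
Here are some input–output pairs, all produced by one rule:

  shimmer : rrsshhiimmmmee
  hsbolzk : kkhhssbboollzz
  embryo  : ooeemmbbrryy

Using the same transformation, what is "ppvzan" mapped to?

nnppppvvzzaa

What's happening: move the last character to the front, then double every character.
Working it through for "ppvzan": intermediate "nppvza", final "nnppppvvzzaa".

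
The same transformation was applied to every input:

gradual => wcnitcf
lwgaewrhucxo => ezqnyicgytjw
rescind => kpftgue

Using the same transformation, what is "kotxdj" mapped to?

The transformation: shift every letter 2 places forward in the alphabet (wrapping around), then move the last 3 characters to the front (rotate right by 3).
Starting from "kotxdj": after the first operation, "mqvzfl"; after the second, "zflmqv".
(Check on "lwgaewrhucxo": → "nyicgytjwezq" → "ezqnyicgytjw" ✓)

zflmqv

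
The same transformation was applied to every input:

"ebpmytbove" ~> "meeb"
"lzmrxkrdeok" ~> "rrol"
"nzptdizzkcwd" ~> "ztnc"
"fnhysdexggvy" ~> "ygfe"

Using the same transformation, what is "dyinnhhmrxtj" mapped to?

xnhd

Looking at the pairs, the operation is to keep one character in every 3, starting at position 1 (positions 1st, 4th, 7th, ...), then sort the characters into reverse alphabetical order.
On "dyinnhhmrxtj": the first step gives "dnhx", and the second then gives "xnhd".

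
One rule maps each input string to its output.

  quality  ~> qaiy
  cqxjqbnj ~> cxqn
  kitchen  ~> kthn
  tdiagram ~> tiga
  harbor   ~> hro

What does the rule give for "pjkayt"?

pky

Rule — keep every other character starting from the first (positions 1st, 3rd, 5th, ...).
So "pjkayt" becomes "pky".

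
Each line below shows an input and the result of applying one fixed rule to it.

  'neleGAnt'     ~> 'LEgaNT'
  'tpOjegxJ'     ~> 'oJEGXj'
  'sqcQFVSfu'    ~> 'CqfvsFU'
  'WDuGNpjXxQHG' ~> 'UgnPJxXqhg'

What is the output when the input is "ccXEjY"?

xeJy

What's happening: flip the case of every letter, then delete the first 2 characters.
"ccXEjY" → "CCxeJy" → "xeJy".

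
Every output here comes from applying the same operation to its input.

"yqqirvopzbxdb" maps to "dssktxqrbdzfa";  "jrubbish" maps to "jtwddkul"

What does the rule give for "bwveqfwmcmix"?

Rule — swap the first and last characters, then shift every letter 2 places forward in the alphabet (wrapping around).
For "bwveqfwmcmix" the result is "zyxgshyoeokd".

zyxgshyoeokd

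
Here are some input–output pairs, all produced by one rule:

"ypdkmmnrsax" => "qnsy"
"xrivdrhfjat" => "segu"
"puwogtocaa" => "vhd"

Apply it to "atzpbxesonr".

ucts

In each case the input is transformed by: shift every letter 1 place forward in the alphabet (wrapping around), then keep one character in every 3, starting at position 2 (positions 2nd, 5th, 8th, ...).
Doing the same to "atzpbxesonr": "ucts".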